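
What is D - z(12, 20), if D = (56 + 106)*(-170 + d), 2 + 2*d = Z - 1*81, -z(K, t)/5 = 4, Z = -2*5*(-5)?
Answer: -30193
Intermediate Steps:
Z = 50 (Z = -10*(-5) = 50)
z(K, t) = -20 (z(K, t) = -5*4 = -20)
d = -33/2 (d = -1 + (50 - 1*81)/2 = -1 + (50 - 81)/2 = -1 + (½)*(-31) = -1 - 31/2 = -33/2 ≈ -16.500)
D = -30213 (D = (56 + 106)*(-170 - 33/2) = 162*(-373/2) = -30213)
D - z(12, 20) = -30213 - 1*(-20) = -30213 + 20 = -30193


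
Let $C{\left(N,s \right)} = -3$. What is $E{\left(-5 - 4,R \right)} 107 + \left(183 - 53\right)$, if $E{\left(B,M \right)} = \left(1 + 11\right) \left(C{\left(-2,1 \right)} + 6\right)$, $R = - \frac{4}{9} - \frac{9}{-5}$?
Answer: $3982$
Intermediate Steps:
$R = \frac{61}{45}$ ($R = \left(-4\right) \frac{1}{9} - - \frac{9}{5} = - \frac{4}{9} + \frac{9}{5} = \frac{61}{45} \approx 1.3556$)
$E{\left(B,M \right)} = 36$ ($E{\left(B,M \right)} = \left(1 + 11\right) \left(-3 + 6\right) = 12 \cdot 3 = 36$)
$E{\left(-5 - 4,R \right)} 107 + \left(183 - 53\right) = 36 \cdot 107 + \left(183 - 53\right) = 3852 + \left(183 - 53\right) = 3852 + 130 = 3982$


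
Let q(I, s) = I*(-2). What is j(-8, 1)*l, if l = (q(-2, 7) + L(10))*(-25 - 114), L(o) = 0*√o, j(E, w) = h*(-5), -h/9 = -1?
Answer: 25020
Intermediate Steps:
h = 9 (h = -9*(-1) = 9)
j(E, w) = -45 (j(E, w) = 9*(-5) = -45)
L(o) = 0
q(I, s) = -2*I
l = -556 (l = (-2*(-2) + 0)*(-25 - 114) = (4 + 0)*(-139) = 4*(-139) = -556)
j(-8, 1)*l = -45*(-556) = 25020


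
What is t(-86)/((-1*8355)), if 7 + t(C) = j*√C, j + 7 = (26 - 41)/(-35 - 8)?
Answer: 7/8355 + 286*I*√86/359265 ≈ 0.00083782 + 0.0073824*I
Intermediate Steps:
j = -286/43 (j = -7 + (26 - 41)/(-35 - 8) = -7 - 15/(-43) = -7 - 15*(-1/43) = -7 + 15/43 = -286/43 ≈ -6.6512)
t(C) = -7 - 286*√C/43
t(-86)/((-1*8355)) = (-7 - 286*I*√86/43)/((-1*8355)) = (-7 - 286*I*√86/43)/(-8355) = (-7 - 286*I*√86/43)*(-1/8355) = 7/8355 + 286*I*√86/359265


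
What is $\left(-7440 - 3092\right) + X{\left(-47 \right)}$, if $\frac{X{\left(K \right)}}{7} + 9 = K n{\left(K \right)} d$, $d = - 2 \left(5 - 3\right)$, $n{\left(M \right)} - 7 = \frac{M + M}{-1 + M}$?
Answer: $\frac{7165}{6} \approx 1194.2$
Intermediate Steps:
$n{\left(M \right)} = 7 + \frac{2 M}{-1 + M}$ ($n{\left(M \right)} = 7 + \frac{M + M}{-1 + M} = 7 + \frac{2 M}{-1 + M}$)
$d = -4$ ($d = \left(-2\right) 2 = -4$)
$X{\left(K \right)} = -63 - \frac{28 K \left(-7 + 9 K\right)}{-1 + K}$ ($X{\left(K \right)} = -63 + 7 K \frac{-7 + 9 K}{-1 + K} \left(-4\right) = -63 + 7 \frac{K \left(-7 + 9 K\right)}{-1 + K} \left(-4\right) = -63 + 7 \left(- \frac{4 K \left(-7 + 9 K\right)}{-1 + K}\right) = -63 - \frac{28 K \left(-7 + 9 K\right)}{-1 + K}$)
$\left(-7440 - 3092\right) + X{\left(-47 \right)} = \left(-7440 - 3092\right) + \frac{7 \left(9 - 36 \left(-47\right)^{2} + 19 \left(-47\right)\right)}{-1 - 47} = -10532 + \frac{7 \left(9 - 79524 - 893\right)}{-48} = -10532 + 7 \left(- \frac{1}{48}\right) \left(9 - 79524 - 893\right) = -10532 + 7 \left(- \frac{1}{48}\right) \left(-80408\right) = -10532 + \frac{70357}{6} = \frac{7165}{6}$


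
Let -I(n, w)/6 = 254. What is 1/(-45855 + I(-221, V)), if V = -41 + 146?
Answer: -1/47379 ≈ -2.1106e-5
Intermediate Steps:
V = 105
I(n, w) = -1524 (I(n, w) = -6*254 = -1524)
1/(-45855 + I(-221, V)) = 1/(-45855 - 1524) = 1/(-47379) = -1/47379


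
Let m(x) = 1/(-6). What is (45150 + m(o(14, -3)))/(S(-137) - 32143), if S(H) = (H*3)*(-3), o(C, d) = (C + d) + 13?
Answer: -270899/185460 ≈ -1.4607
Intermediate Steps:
o(C, d) = 13 + C + d
S(H) = -9*H (S(H) = (3*H)*(-3) = -9*H)
m(x) = -⅙
(45150 + m(o(14, -3)))/(S(-137) - 32143) = (45150 - ⅙)/(-9*(-137) - 32143) = 270899/(6*(1233 - 32143)) = (270899/6)/(-30910) = (270899/6)*(-1/30910) = -270899/185460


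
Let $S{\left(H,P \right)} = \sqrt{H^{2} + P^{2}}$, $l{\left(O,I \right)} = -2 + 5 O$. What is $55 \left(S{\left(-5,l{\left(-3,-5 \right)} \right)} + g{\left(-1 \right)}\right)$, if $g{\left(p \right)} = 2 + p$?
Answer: $55 + 55 \sqrt{314} \approx 1029.6$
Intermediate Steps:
$55 \left(S{\left(-5,l{\left(-3,-5 \right)} \right)} + g{\left(-1 \right)}\right) = 55 \left(\sqrt{\left(-5\right)^{2} + \left(-2 + 5 \left(-3\right)\right)^{2}} + \left(2 - 1\right)\right) = 55 \left(\sqrt{25 + \left(-2 - 15\right)^{2}} + 1\right) = 55 \left(\sqrt{25 + \left(-17\right)^{2}} + 1\right) = 55 \left(\sqrt{25 + 289} + 1\right) = 55 \left(\sqrt{314} + 1\right) = 55 \left(1 + \sqrt{314}\right) = 55 + 55 \sqrt{314}$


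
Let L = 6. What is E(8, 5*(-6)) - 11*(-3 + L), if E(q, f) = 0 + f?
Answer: -63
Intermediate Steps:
E(q, f) = f
E(8, 5*(-6)) - 11*(-3 + L) = 5*(-6) - 11*(-3 + 6) = -30 - 11*3 = -30 - 1*33 = -30 - 33 = -63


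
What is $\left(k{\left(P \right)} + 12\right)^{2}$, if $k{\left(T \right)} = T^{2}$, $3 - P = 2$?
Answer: $169$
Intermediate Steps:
$P = 1$ ($P = 3 - 2 = 1$)
$\left(k{\left(P \right)} + 12\right)^{2} = \left(1^{2} + 12\right)^{2} = \left(1 + 12\right)^{2} = 13^{2} = 169$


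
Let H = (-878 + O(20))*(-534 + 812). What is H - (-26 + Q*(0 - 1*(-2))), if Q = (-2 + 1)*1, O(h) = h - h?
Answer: -244056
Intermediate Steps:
O(h) = 0
Q = -1 (Q = -1*1 = -1)
H = -244084 (H = (-878 + 0)*(-534 + 812) = -878*278 = -244084)
H - (-26 + Q*(0 - 1*(-2))) = -244084 - (-26 - (0 - 1*(-2))) = -244084 - (-26 - (0 + 2)) = -244084 - (-26 - 1*2) = -244084 - (-26 - 2) = -244084 - 1*(-28) = -244084 + 28 = -244056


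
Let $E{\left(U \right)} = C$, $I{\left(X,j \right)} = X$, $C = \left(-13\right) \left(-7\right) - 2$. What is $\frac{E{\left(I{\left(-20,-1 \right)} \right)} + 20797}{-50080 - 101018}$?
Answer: $- \frac{3481}{25183} \approx -0.13823$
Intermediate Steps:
$C = 89$ ($C = 91 - 2 = 89$)
$E{\left(U \right)} = 89$
$\frac{E{\left(I{\left(-20,-1 \right)} \right)} + 20797}{-50080 - 101018} = \frac{89 + 20797}{-50080 - 101018} = \frac{20886}{-151098} = 20886 \left(- \frac{1}{151098}\right) = - \frac{3481}{25183}$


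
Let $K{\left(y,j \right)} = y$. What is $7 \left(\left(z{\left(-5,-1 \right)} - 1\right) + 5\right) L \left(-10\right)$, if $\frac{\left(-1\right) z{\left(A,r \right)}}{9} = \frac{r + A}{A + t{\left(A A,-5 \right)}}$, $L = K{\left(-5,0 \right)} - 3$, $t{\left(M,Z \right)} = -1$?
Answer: $-2800$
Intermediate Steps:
$L = -8$ ($L = -5 - 3 = -8$)
$z{\left(A,r \right)} = - \frac{9 \left(A + r\right)}{-1 + A}$ ($z{\left(A,r \right)} = - 9 \frac{r + A}{A - 1} = - 9 \frac{A + r}{-1 + A} = - \frac{9 \left(A + r\right)}{-1 + A}$)
$7 \left(\left(z{\left(-5,-1 \right)} - 1\right) + 5\right) L \left(-10\right) = 7 \left(\left(\frac{9 \left(\left(-1\right) \left(-5\right) - -1\right)}{-1 - 5} - 1\right) + 5\right) \left(-8\right) \left(-10\right) = 7 \left(\left(\frac{9 \left(5 + 1\right)}{-6} - 1\right) + 5\right) \left(-8\right) \left(-10\right) = 7 \left(\left(9 \left(- \frac{1}{6}\right) 6 - 1\right) + 5\right) \left(-8\right) \left(-10\right) = 7 \left(\left(-9 - 1\right) + 5\right) \left(-8\right) \left(-10\right) = 7 \left(-10 + 5\right) \left(-8\right) \left(-10\right) = 7 \left(-5\right) \left(-8\right) \left(-10\right) = 7 \cdot 40 \left(-10\right) = 7 \left(-400\right) = -2800$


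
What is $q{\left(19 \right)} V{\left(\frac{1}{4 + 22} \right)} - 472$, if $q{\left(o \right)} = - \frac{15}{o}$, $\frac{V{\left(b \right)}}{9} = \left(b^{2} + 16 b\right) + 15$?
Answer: $- \frac{7487563}{12844} \approx -582.96$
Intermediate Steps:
$V{\left(b \right)} = 135 + 9 b^{2} + 144 b$ ($V{\left(b \right)} = 9 \left(\left(b^{2} + 16 b\right) + 15\right) = 9 \left(15 + b^{2} + 16 b\right) = 135 + 9 b^{2} + 144 b$)
$q{\left(19 \right)} V{\left(\frac{1}{4 + 22} \right)} - 472 = - \frac{15}{19} \left(135 + 9 \left(\frac{1}{4 + 22}\right)^{2} + \frac{144}{4 + 22}\right) - 472 = \left(-15\right) \frac{1}{19} \left(135 + 9 \left(\frac{1}{26}\right)^{2} + \frac{144}{26}\right) - 472 = - \frac{15 \left(135 + \frac{9}{676} + 144 \cdot \frac{1}{26}\right)}{19} - 472 = - \frac{15 \left(135 + 9 \cdot \frac{1}{676} + \frac{72}{13}\right)}{19} - 472 = - \frac{15 \left(135 + \frac{9}{676} + \frac{72}{13}\right)}{19} - 472 = \left(- \frac{15}{19}\right) \frac{95013}{676} - 472 = - \frac{1425195}{12844} - 472 = - \frac{7487563}{12844}$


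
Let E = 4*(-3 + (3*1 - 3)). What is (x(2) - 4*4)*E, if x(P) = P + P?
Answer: 144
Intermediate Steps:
x(P) = 2*P
E = -12 (E = 4*(-3 + (3 - 3)) = 4*(-3 + 0) = 4*(-3) = -12)
(x(2) - 4*4)*E = (2*2 - 4*4)*(-12) = (4 - 16)*(-12) = -12*(-12) = 144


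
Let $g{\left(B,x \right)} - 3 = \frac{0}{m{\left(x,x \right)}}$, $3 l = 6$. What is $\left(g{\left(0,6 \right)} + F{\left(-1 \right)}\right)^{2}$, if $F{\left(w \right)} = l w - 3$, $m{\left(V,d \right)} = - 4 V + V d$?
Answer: $4$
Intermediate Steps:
$l = 2$ ($l = \frac{1}{3} \cdot 6 = 2$)
$g{\left(B,x \right)} = 3$ ($g{\left(B,x \right)} = 3 + \frac{0}{x \left(-4 + x\right)} = 3 + 0 \frac{1}{x \left(-4 + x\right)} = 3 + 0 = 3$)
$F{\left(w \right)} = -3 + 2 w$ ($F{\left(w \right)} = 2 w - 3 = -3 + 2 w$)
$\left(g{\left(0,6 \right)} + F{\left(-1 \right)}\right)^{2} = \left(3 + \left(-3 + 2 \left(-1\right)\right)\right)^{2} = \left(3 - 5\right)^{2} = \left(-2\right)^{2} = 4$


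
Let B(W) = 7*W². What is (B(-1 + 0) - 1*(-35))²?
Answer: 1764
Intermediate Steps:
(B(-1 + 0) - 1*(-35))² = (7*(-1 + 0)² - 1*(-35))² = (7*(-1)² + 35)² = (7*1 + 35)² = (7 + 35)² = 42² = 1764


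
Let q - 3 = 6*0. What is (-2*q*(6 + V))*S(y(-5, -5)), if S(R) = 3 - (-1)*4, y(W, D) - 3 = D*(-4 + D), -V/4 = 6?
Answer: 756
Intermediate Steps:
q = 3 (q = 3 + 6*0 = 3 + 0 = 3)
V = -24 (V = -4*6 = -24)
y(W, D) = 3 + D*(-4 + D)
S(R) = 7 (S(R) = 3 - 1*(-4) = 3 + 4 = 7)
(-2*q*(6 + V))*S(y(-5, -5)) = -6*(6 - 24)*7 = -6*(-18)*7 = -2*(-54)*7 = 108*7 = 756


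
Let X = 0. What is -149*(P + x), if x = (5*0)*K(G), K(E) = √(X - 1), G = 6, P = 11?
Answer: -1639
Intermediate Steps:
K(E) = I (K(E) = √(0 - 1) = √(-1) = I)
x = 0 (x = (5*0)*I = 0*I = 0)
-149*(P + x) = -149*(11 + 0) = -149*11 = -1639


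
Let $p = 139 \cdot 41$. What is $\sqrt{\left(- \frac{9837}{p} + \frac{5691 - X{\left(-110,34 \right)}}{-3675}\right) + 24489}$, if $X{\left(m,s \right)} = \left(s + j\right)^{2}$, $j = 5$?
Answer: $\frac{2 \sqrt{243553135826615}}{199465} \approx 156.48$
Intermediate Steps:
$X{\left(m,s \right)} = \left(5 + s\right)^{2}$ ($X{\left(m,s \right)} = \left(s + 5\right)^{2} = \left(5 + s\right)^{2}$)
$p = 5699$
$\sqrt{\left(- \frac{9837}{p} + \frac{5691 - X{\left(-110,34 \right)}}{-3675}\right) + 24489} = \sqrt{\left(- \frac{9837}{5699} + \frac{5691 - \left(5 + 34\right)^{2}}{-3675}\right) + 24489} = \sqrt{\left(\left(-9837\right) \frac{1}{5699} + \left(5691 - 39^{2}\right) \left(- \frac{1}{3675}\right)\right) + 24489} = \sqrt{\left(- \frac{9837}{5699} + \left(5691 - 1521\right) \left(- \frac{1}{3675}\right)\right) + 24489} = \sqrt{\left(- \frac{9837}{5699} + 4170 \left(- \frac{1}{3675}\right)\right) + 24489} = \sqrt{\left(- \frac{9837}{5699} - \frac{278}{245}\right) + 24489} = \sqrt{- \frac{3994387}{1396255} + 24489} = \sqrt{\frac{34188894308}{1396255}} = \frac{2 \sqrt{243553135826615}}{199465}$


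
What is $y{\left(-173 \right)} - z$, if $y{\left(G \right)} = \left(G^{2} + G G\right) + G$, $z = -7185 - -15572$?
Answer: $51298$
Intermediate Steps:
$z = 8387$ ($z = -7185 + 15572 = 8387$)
$y{\left(G \right)} = G + 2 G^{2}$ ($y{\left(G \right)} = \left(G^{2} + G^{2}\right) + G = 2 G^{2} + G = G + 2 G^{2}$)
$y{\left(-173 \right)} - z = - 173 \left(1 + 2 \left(-173\right)\right) - 8387 = - 173 \left(1 - 346\right) - 8387 = \left(-173\right) \left(-345\right) - 8387 = 59685 - 8387 = 51298$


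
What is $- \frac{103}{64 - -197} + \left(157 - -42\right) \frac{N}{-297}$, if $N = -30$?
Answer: $\frac{18859}{957} \approx 19.706$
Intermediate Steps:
$- \frac{103}{64 - -197} + \left(157 - -42\right) \frac{N}{-297} = - \frac{103}{64 - -197} + \left(157 - -42\right) \left(- \frac{30}{-297}\right) = - \frac{103}{64 + 197} + \left(157 + 42\right) \left(\left(-30\right) \left(- \frac{1}{297}\right)\right) = - \frac{103}{261} + 199 \cdot \frac{10}{99} = \left(-103\right) \frac{1}{261} + \frac{1990}{99} = - \frac{103}{261} + \frac{1990}{99} = \frac{18859}{957}$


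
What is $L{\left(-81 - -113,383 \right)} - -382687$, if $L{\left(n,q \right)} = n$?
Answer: $382719$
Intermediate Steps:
$L{\left(-81 - -113,383 \right)} - -382687 = \left(-81 - -113\right) - -382687 = \left(-81 + 113\right) + 382687 = 32 + 382687 = 382719$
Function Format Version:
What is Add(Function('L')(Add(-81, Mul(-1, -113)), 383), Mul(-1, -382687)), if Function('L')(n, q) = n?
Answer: 382719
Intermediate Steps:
Add(Function('L')(Add(-81, Mul(-1, -113)), 383), Mul(-1, -382687)) = Add(Add(-81, Mul(-1, -113)), Mul(-1, -382687)) = Add(Add(-81, 113), 382687) = Add(32, 382687) = 382719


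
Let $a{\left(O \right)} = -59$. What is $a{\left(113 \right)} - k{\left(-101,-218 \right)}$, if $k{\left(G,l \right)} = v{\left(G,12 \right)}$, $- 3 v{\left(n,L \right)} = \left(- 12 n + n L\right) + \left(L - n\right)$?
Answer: $- \frac{64}{3} \approx -21.333$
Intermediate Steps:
$v{\left(n,L \right)} = - \frac{L}{3} + \frac{13 n}{3} - \frac{L n}{3}$ ($v{\left(n,L \right)} = - \frac{\left(- 12 n + n L\right) + \left(L - n\right)}{3} = - \frac{\left(- 12 n + L n\right) + \left(L - n\right)}{3} = - \frac{L - 13 n + L n}{3} = - \frac{L}{3} + \frac{13 n}{3} - \frac{L n}{3}$)
$k{\left(G,l \right)} = -4 + \frac{G}{3}$ ($k{\left(G,l \right)} = \left(- \frac{1}{3}\right) 12 + \frac{13 G}{3} - 4 G = -4 + \frac{13 G}{3} - 4 G = -4 + \frac{G}{3}$)
$a{\left(113 \right)} - k{\left(-101,-218 \right)} = -59 - \left(-4 + \frac{1}{3} \left(-101\right)\right) = -59 - \left(-4 - \frac{101}{3}\right) = -59 - - \frac{113}{3} = -59 + \frac{113}{3} = - \frac{64}{3}$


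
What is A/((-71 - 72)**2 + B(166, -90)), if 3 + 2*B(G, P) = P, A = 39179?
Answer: 78358/40805 ≈ 1.9203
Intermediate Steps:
B(G, P) = -3/2 + P/2
A/((-71 - 72)**2 + B(166, -90)) = 39179/((-71 - 72)**2 + (-3/2 + (1/2)*(-90))) = 39179/((-143)**2 + (-3/2 - 45)) = 39179/(20449 - 93/2) = 39179/(40805/2) = 39179*(2/40805) = 78358/40805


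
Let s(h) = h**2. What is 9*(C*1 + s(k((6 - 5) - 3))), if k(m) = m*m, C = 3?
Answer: 171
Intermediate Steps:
k(m) = m**2
9*(C*1 + s(k((6 - 5) - 3))) = 9*(3*1 + (((6 - 5) - 3)**2)**2) = 9*(3 + ((1 - 3)**2)**2) = 9*(3 + ((-2)**2)**2) = 9*(3 + 4**2) = 9*(3 + 16) = 9*19 = 171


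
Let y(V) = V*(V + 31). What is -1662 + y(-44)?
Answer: -1090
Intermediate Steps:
y(V) = V*(31 + V)
-1662 + y(-44) = -1662 - 44*(31 - 44) = -1662 - 44*(-13) = -1662 + 572 = -1090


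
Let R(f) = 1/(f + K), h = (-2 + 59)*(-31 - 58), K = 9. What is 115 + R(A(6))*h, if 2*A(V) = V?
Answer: -1231/4 ≈ -307.75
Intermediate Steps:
A(V) = V/2
h = -5073 (h = 57*(-89) = -5073)
R(f) = 1/(9 + f) (R(f) = 1/(f + 9) = 1/(9 + f))
115 + R(A(6))*h = 115 - 5073/(9 + (½)*6) = 115 - 5073/(9 + 3) = 115 - 5073/12 = 115 + (1/12)*(-5073) = 115 - 1691/4 = -1231/4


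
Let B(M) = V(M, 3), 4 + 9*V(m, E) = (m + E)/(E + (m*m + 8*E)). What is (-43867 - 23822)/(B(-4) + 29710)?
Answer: -26195643/11497597 ≈ -2.2784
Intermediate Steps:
V(m, E) = -4/9 + (E + m)/(9*(m² + 9*E)) (V(m, E) = -4/9 + ((m + E)/(E + (m*m + 8*E)))/9 = -4/9 + ((E + m)/(E + (m² + 8*E)))/9 = -4/9 + ((E + m)/(m² + 9*E))/9 = -4/9 + (E + m)/(9*(m² + 9*E)))
B(M) = (-105 + M - 4*M²)/(9*(27 + M²)) (B(M) = (M - 35*3 - 4*M²)/(9*(M² + 9*3)) = (M - 105 - 4*M²)/(9*(M² + 27)) = (-105 + M - 4*M²)/(9*(27 + M²)))
(-43867 - 23822)/(B(-4) + 29710) = (-43867 - 23822)/((-105 - 4 - 4*(-4)²)/(9*(27 + (-4)²)) + 29710) = -67689/((-105 - 4 - 4*16)/(9*(27 + 16)) + 29710) = -67689/((⅑)*(-105 - 4 - 64)/43 + 29710) = -67689/((⅑)*(1/43)*(-173) + 29710) = -67689/(-173/387 + 29710) = -67689/11497597/387 = -67689*387/11497597 = -26195643/11497597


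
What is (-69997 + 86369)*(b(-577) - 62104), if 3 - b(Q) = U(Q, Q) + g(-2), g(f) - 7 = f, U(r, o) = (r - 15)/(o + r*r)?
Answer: -5280239298935/5193 ≈ -1.0168e+9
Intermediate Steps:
U(r, o) = (-15 + r)/(o + r²)
g(f) = 7 + f
b(Q) = -2 - (-15 + Q)/(Q + Q²) (b(Q) = 3 - ((-15 + Q)/(Q + Q²) + (7 - 2)) = 3 - ((-15 + Q)/(Q + Q²) + 5) = 3 - (5 + (-15 + Q)/(Q + Q²)) = 3 + (-5 - (-15 + Q)/(Q + Q²)) = -2 - (-15 + Q)/(Q + Q²))
(-69997 + 86369)*(b(-577) - 62104) = (-69997 + 86369)*((15 - 3*(-577) - 2*(-577)²)/((-577)*(1 - 577)) - 62104) = 16372*(-1/577*(15 + 1731 - 2*332929)/(-576) - 62104) = 16372*(-1/577*(-1/576)*(15 + 1731 - 665858) - 62104) = 16372*(-1/577*(-1/576)*(-664112) - 62104) = 16372*(-41507/20772 - 62104) = 16372*(-1290065795/20772) = -5280239298935/5193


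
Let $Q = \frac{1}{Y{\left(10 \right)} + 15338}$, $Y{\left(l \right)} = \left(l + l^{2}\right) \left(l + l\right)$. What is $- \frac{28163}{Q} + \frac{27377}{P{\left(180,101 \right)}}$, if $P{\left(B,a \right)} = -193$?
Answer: $- \frac{95327107319}{193} \approx -4.9392 \cdot 10^{8}$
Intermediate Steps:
$Y{\left(l \right)} = 2 l \left(l + l^{2}\right)$ ($Y{\left(l \right)} = \left(l + l^{2}\right) 2 l = 2 l \left(l + l^{2}\right)$)
$Q = \frac{1}{17538}$ ($Q = \frac{1}{2 \cdot 10^{2} \left(1 + 10\right) + 15338} = \frac{1}{2 \cdot 100 \cdot 11 + 15338} = \frac{1}{2200 + 15338} = \frac{1}{17538} \approx 5.7019 \cdot 10^{-5}$)
$- \frac{28163}{Q} + \frac{27377}{P{\left(180,101 \right)}} = - 28163 \frac{1}{\frac{1}{17538}} + \frac{27377}{-193} = \left(-28163\right) 17538 + 27377 \left(- \frac{1}{193}\right) = -493922694 - \frac{27377}{193} = - \frac{95327107319}{193}$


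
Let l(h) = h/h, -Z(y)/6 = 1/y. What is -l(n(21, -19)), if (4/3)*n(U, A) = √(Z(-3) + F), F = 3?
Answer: -1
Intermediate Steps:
Z(y) = -6/y
n(U, A) = 3*√5/4 (n(U, A) = 3*√(-6/(-3) + 3)/4 = 3*√(-6*(-⅓) + 3)/4 = 3*√(2 + 3)/4 = 3*√5/4)
l(h) = 1
-l(n(21, -19)) = -1*1 = -1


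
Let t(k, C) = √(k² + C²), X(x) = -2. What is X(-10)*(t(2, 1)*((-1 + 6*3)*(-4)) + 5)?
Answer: -10 + 136*√5 ≈ 294.11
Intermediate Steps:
t(k, C) = √(C² + k²)
X(-10)*(t(2, 1)*((-1 + 6*3)*(-4)) + 5) = -2*(√(1² + 2²)*((-1 + 6*3)*(-4)) + 5) = -2*(√(1 + 4)*((-1 + 18)*(-4)) + 5) = -2*(√5*(17*(-4)) + 5) = -2*(√5*(-68) + 5) = -2*(-68*√5 + 5) = -2*(5 - 68*√5) = -10 + 136*√5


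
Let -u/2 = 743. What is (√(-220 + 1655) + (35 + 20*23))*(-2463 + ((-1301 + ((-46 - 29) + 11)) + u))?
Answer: -2630430 - 5314*√1435 ≈ -2.8317e+6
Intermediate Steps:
u = -1486 (u = -2*743 = -1486)
(√(-220 + 1655) + (35 + 20*23))*(-2463 + ((-1301 + ((-46 - 29) + 11)) + u)) = (√(-220 + 1655) + (35 + 20*23))*(-2463 + ((-1301 + ((-46 - 29) + 11)) - 1486)) = (√1435 + (35 + 460))*(-2463 + ((-1301 + (-75 + 11)) - 1486)) = (√1435 + 495)*(-2463 + ((-1301 - 64) - 1486)) = (495 + √1435)*(-2463 + (-1365 - 1486)) = (495 + √1435)*(-2463 - 2851) = (495 + √1435)*(-5314) = -2630430 - 5314*√1435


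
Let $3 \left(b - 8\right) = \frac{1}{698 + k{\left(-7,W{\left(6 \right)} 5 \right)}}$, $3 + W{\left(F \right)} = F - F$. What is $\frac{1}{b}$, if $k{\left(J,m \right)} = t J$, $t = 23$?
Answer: $\frac{1611}{12889} \approx 0.12499$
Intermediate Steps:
$W{\left(F \right)} = -3$ ($W{\left(F \right)} = -3 + \left(F - F\right) = -3 + 0 = -3$)
$k{\left(J,m \right)} = 23 J$
$b = \frac{12889}{1611}$ ($b = 8 + \frac{1}{3 \left(698 + 23 \left(-7\right)\right)} = 8 + \frac{1}{3 \left(698 - 161\right)} = 8 + \frac{1}{3 \cdot 537} = 8 + \frac{1}{3} \cdot \frac{1}{537} = 8 + \frac{1}{1611} = \frac{12889}{1611} \approx 8.0006$)
$\frac{1}{b} = \frac{1}{\frac{12889}{1611}} = \frac{1611}{12889}$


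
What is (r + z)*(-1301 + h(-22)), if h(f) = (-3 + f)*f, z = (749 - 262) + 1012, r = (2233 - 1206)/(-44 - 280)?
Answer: -363971399/324 ≈ -1.1234e+6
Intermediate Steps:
r = -1027/324 (r = 1027/(-324) = 1027*(-1/324) = -1027/324 ≈ -3.1698)
z = 1499 (z = 487 + 1012 = 1499)
h(f) = f*(-3 + f)
(r + z)*(-1301 + h(-22)) = (-1027/324 + 1499)*(-1301 - 22*(-3 - 22)) = 484649*(-1301 - 22*(-25))/324 = 484649*(-1301 + 550)/324 = (484649/324)*(-751) = -363971399/324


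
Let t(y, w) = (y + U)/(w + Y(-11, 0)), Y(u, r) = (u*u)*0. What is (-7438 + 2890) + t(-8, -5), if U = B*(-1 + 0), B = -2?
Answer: -22734/5 ≈ -4546.8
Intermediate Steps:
Y(u, r) = 0 (Y(u, r) = u²*0 = 0)
U = 2 (U = -2*(-1 + 0) = -2*(-1) = 2)
t(y, w) = (2 + y)/w (t(y, w) = (y + 2)/(w + 0) = (2 + y)/w)
(-7438 + 2890) + t(-8, -5) = (-7438 + 2890) + (2 - 8)/(-5) = -4548 - ⅕*(-6) = -4548 + 6/5 = -22734/5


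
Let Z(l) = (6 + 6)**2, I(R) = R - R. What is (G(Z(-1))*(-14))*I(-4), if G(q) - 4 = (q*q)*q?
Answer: 0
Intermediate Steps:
I(R) = 0
Z(l) = 144 (Z(l) = 12**2 = 144)
G(q) = 4 + q**3 (G(q) = 4 + (q*q)*q = 4 + q**2*q = 4 + q**3)
(G(Z(-1))*(-14))*I(-4) = ((4 + 144**3)*(-14))*0 = ((4 + 2985984)*(-14))*0 = (2985988*(-14))*0 = -41803832*0 = 0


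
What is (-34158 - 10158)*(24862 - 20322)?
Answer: -201194640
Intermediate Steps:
(-34158 - 10158)*(24862 - 20322) = -44316*4540 = -201194640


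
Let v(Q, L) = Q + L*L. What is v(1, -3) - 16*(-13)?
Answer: 218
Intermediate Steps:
v(Q, L) = Q + L²
v(1, -3) - 16*(-13) = (1 + (-3)²) - 16*(-13) = (1 + 9) + 208 = 10 + 208 = 218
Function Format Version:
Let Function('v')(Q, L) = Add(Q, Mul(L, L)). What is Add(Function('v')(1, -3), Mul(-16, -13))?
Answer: 218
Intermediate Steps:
Function('v')(Q, L) = Add(Q, Pow(L, 2))
Add(Function('v')(1, -3), Mul(-16, -13)) = Add(Add(1, Pow(-3, 2)), Mul(-16, -13)) = Add(Add(1, 9), 208) = Add(10, 208) = 218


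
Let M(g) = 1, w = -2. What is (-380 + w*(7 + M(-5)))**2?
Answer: 156816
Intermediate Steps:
(-380 + w*(7 + M(-5)))**2 = (-380 - 2*(7 + 1))**2 = (-380 - 2*8)**2 = (-380 - 16)**2 = (-396)**2 = 156816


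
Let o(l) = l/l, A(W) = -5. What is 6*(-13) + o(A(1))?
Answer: -77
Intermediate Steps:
o(l) = 1
6*(-13) + o(A(1)) = 6*(-13) + 1 = -78 + 1 = -77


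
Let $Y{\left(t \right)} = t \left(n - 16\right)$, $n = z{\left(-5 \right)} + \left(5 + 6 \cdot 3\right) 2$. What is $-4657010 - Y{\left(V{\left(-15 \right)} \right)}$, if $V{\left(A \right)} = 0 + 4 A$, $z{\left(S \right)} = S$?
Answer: $-4655510$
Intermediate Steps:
$n = 41$ ($n = -5 + \left(5 + 6 \cdot 3\right) 2 = -5 + \left(5 + 18\right) 2 = -5 + 23 \cdot 2 = -5 + 46 = 41$)
$V{\left(A \right)} = 4 A$
$Y{\left(t \right)} = 25 t$ ($Y{\left(t \right)} = t \left(41 - 16\right) = t 25 = 25 t$)
$-4657010 - Y{\left(V{\left(-15 \right)} \right)} = -4657010 - 25 \cdot 4 \left(-15\right) = -4657010 - 25 \left(-60\right) = -4657010 - -1500 = -4657010 + 1500 = -4655510$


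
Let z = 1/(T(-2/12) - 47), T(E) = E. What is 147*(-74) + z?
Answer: -3078480/283 ≈ -10878.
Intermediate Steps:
z = -6/283 (z = 1/(-2/12 - 47) = 1/(-2*1/12 - 47) = 1/(-⅙ - 47) = 1/(-283/6) = -6/283 ≈ -0.021201)
147*(-74) + z = 147*(-74) - 6/283 = -10878 - 6/283 = -3078480/283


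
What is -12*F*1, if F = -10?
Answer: 120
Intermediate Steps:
-12*F*1 = -12*(-10)*1 = 120*1 = 120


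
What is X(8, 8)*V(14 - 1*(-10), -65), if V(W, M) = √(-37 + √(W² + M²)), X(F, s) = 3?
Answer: 3*√(-37 + √4801) ≈ 17.047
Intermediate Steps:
V(W, M) = √(-37 + √(M² + W²))
X(8, 8)*V(14 - 1*(-10), -65) = 3*√(-37 + √((-65)² + (14 - 1*(-10))²)) = 3*√(-37 + √(4225 + (14 + 10)²)) = 3*√(-37 + √(4225 + 24²)) = 3*√(-37 + √(4225 + 576)) = 3*√(-37 + √4801)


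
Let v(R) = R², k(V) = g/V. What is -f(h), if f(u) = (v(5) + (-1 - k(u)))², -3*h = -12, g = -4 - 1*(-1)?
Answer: -9801/16 ≈ -612.56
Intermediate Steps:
g = -3 (g = -4 + 1 = -3)
k(V) = -3/V
h = 4 (h = -⅓*(-12) = 4)
f(u) = (24 + 3/u)² (f(u) = (5² + (-1 - (-3)/u))² = (25 + (-1 + 3/u))² = (24 + 3/u)²)
-f(h) = -(24 + 3/4)² = -(24 + 3*(¼))² = -(24 + ¾)² = -(99/4)² = -1*9801/16 = -9801/16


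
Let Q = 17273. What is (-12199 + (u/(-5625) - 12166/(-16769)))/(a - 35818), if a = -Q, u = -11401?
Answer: 1150418682256/5007841756875 ≈ 0.22972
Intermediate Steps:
a = -17273 (a = -1*17273 = -17273)
(-12199 + (u/(-5625) - 12166/(-16769)))/(a - 35818) = (-12199 + (-11401/(-5625) - 12166/(-16769)))/(-17273 - 35818) = (-12199 + (-11401*(-1/5625) - 12166*(-1/16769)))/(-53091) = (-12199 + (11401/5625 + 12166/16769))*(-1/53091) = (-12199 + 259617119/94325625)*(-1/53091) = -1150418682256/94325625*(-1/53091) = 1150418682256/5007841756875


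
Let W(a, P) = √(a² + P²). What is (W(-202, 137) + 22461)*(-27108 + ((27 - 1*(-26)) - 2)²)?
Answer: -550451727 - 24507*√59573 ≈ -5.5643e+8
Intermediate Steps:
W(a, P) = √(P² + a²)
(W(-202, 137) + 22461)*(-27108 + ((27 - 1*(-26)) - 2)²) = (√(137² + (-202)²) + 22461)*(-27108 + ((27 - 1*(-26)) - 2)²) = (√(18769 + 40804) + 22461)*(-27108 + ((27 + 26) - 2)²) = (√59573 + 22461)*(-27108 + (53 - 2)²) = (22461 + √59573)*(-27108 + 51²) = (22461 + √59573)*(-27108 + 2601) = (22461 + √59573)*(-24507) = -550451727 - 24507*√59573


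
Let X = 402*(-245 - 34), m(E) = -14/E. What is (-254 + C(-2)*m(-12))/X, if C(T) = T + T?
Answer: 388/168237 ≈ 0.0023063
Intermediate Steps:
C(T) = 2*T
X = -112158 (X = 402*(-279) = -112158)
(-254 + C(-2)*m(-12))/X = (-254 + (2*(-2))*(-14/(-12)))/(-112158) = (-254 - (-56)*(-1)/12)*(-1/112158) = (-254 - 4*7/6)*(-1/112158) = (-254 - 14/3)*(-1/112158) = -776/3*(-1/112158) = 388/168237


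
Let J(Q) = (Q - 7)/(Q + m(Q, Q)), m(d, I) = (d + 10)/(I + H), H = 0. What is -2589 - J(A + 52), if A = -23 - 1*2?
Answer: -991857/383 ≈ -2589.7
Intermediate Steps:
A = -25 (A = -23 - 2 = -25)
m(d, I) = (10 + d)/I (m(d, I) = (d + 10)/(I + 0) = (10 + d)/I)
J(Q) = (-7 + Q)/(Q + (10 + Q)/Q) (J(Q) = (Q - 7)/(Q + (10 + Q)/Q) = (-7 + Q)/(Q + (10 + Q)/Q))
-2589 - J(A + 52) = -2589 - (-25 + 52)*(-7 + (-25 + 52))/(10 + (-25 + 52) + (-25 + 52)²) = -2589 - 27*(-7 + 27)/(10 + 27 + 27²) = -2589 - 27*20/(10 + 27 + 729) = -2589 - 27*20/766 = -2589 - 1*270/383 = -2589 - 270/383 = -991857/383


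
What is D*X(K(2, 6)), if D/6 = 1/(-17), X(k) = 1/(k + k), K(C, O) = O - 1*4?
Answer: -3/34 ≈ -0.088235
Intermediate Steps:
K(C, O) = -4 + O (K(C, O) = O - 4 = -4 + O)
X(k) = 1/(2*k)
D = -6/17 (D = 6/(-17) = 6*(-1/17) = -6/17 ≈ -0.35294)
D*X(K(2, 6)) = -3/(17*(-4 + 6)) = -3/(17*2) = -6/17*¼ = -3/34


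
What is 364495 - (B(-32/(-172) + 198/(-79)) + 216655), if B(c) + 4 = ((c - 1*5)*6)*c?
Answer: 1704885942832/11539609 ≈ 1.4774e+5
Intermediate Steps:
B(c) = -4 + c*(-30 + 6*c) (B(c) = -4 + ((c - 1*5)*6)*c = -4 + ((c - 5)*6)*c = -4 + ((-5 + c)*6)*c = -4 + (-30 + 6*c)*c = -4 + c*(-30 + 6*c))
364495 - (B(-32/(-172) + 198/(-79)) + 216655) = 364495 - ((-4 - 30*(-32/(-172) + 198/(-79)) + 6*(-32/(-172) + 198/(-79))²) + 216655) = 364495 - ((-4 - 30*(-32*(-1/172) + 198*(-1/79)) + 6*(-32*(-1/172) + 198*(-1/79))²) + 216655) = 364495 - ((-4 - 30*(8/43 - 198/79) + 6*(8/43 - 198/79)²) + 216655) = 364495 - ((-4 - 30*(-7882/3397) + 6*(-7882/3397)²) + 216655) = 364495 - ((-4 + 236460/3397 + 6*(62125924/11539609)) + 216655) = 364495 - ((-4 + 236460/3397 + 372755544/11539609) + 216655) = 364495 - (1129851728/11539609 + 216655) = 364495 - 1*2501243839623/11539609 = 364495 - 2501243839623/11539609 = 1704885942832/11539609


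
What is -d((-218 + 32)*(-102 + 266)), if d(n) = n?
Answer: 30504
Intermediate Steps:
-d((-218 + 32)*(-102 + 266)) = -(-218 + 32)*(-102 + 266) = -(-186)*164 = -1*(-30504) = 30504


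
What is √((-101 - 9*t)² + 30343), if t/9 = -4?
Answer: 2*√20018 ≈ 282.97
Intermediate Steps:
t = -36 (t = 9*(-4) = -36)
√((-101 - 9*t)² + 30343) = √((-101 - 9*(-36))² + 30343) = √((-101 + 324)² + 30343) = √(223² + 30343) = √(49729 + 30343) = √80072 = 2*√20018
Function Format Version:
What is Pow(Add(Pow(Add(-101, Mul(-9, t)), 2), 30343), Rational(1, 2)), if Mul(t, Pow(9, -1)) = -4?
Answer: Mul(2, Pow(20018, Rational(1, 2))) ≈ 282.97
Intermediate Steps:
t = -36 (t = Mul(9, -4) = -36)
Pow(Add(Pow(Add(-101, Mul(-9, t)), 2), 30343), Rational(1, 2)) = Pow(Add(Pow(Add(-101, Mul(-9, -36)), 2), 30343), Rational(1, 2)) = Pow(Add(Pow(Add(-101, 324), 2), 30343), Rational(1, 2)) = Pow(Add(Pow(223, 2), 30343), Rational(1, 2)) = Pow(Add(49729, 30343), Rational(1, 2)) = Pow(80072, Rational(1, 2)) = Mul(2, Pow(20018, Rational(1, 2)))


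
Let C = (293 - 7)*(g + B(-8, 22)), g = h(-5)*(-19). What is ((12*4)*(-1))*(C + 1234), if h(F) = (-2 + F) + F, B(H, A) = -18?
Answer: -2942112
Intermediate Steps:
h(F) = -2 + 2*F
g = 228 (g = (-2 + 2*(-5))*(-19) = (-2 - 10)*(-19) = -12*(-19) = 228)
C = 60060 (C = (293 - 7)*(228 - 18) = 286*210 = 60060)
((12*4)*(-1))*(C + 1234) = ((12*4)*(-1))*(60060 + 1234) = (48*(-1))*61294 = -48*61294 = -2942112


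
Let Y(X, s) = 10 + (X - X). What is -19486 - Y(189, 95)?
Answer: -19496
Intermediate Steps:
Y(X, s) = 10 (Y(X, s) = 10 + 0 = 10)
-19486 - Y(189, 95) = -19486 - 1*10 = -19486 - 10 = -19496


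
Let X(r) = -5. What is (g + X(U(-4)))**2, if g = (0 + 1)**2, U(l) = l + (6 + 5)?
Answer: 16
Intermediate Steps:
U(l) = 11 + l (U(l) = l + 11 = 11 + l)
g = 1 (g = 1**2 = 1)
(g + X(U(-4)))**2 = (1 - 5)**2 = (-4)**2 = 16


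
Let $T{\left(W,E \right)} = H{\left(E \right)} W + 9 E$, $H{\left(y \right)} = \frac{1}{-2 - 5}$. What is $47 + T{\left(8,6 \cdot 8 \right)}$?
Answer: $\frac{3345}{7} \approx 477.86$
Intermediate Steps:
$H{\left(y \right)} = - \frac{1}{7}$ ($H{\left(y \right)} = \frac{1}{-7} = - \frac{1}{7}$)
$T{\left(W,E \right)} = 9 E - \frac{W}{7}$ ($T{\left(W,E \right)} = - \frac{W}{7} + 9 E = 9 E - \frac{W}{7}$)
$47 + T{\left(8,6 \cdot 8 \right)} = 47 + \left(9 \cdot 6 \cdot 8 - \frac{8}{7}\right) = 47 + \left(9 \cdot 48 - \frac{8}{7}\right) = 47 + \left(432 - \frac{8}{7}\right) = 47 + \frac{3016}{7} = \frac{3345}{7}$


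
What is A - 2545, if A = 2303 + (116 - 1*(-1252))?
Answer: 1126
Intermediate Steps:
A = 3671 (A = 2303 + (116 + 1252) = 2303 + 1368 = 3671)
A - 2545 = 3671 - 2545 = 1126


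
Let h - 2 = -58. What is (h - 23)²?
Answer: 6241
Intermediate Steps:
h = -56 (h = 2 - 58 = -56)
(h - 23)² = (-56 - 23)² = (-79)² = 6241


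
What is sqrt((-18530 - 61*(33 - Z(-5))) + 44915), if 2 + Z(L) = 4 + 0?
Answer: sqrt(24494) ≈ 156.51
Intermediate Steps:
Z(L) = 2 (Z(L) = -2 + (4 + 0) = -2 + 4 = 2)
sqrt((-18530 - 61*(33 - Z(-5))) + 44915) = sqrt((-18530 - 61*(33 - 1*2)) + 44915) = sqrt((-18530 - 61*(33 - 2)) + 44915) = sqrt((-18530 - 61*31) + 44915) = sqrt((-18530 - 1891) + 44915) = sqrt(-20421 + 44915) = sqrt(24494)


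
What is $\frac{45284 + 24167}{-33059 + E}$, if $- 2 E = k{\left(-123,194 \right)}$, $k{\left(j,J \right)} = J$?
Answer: $- \frac{69451}{33156} \approx -2.0947$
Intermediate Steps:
$E = -97$ ($E = \left(- \frac{1}{2}\right) 194 = -97$)
$\frac{45284 + 24167}{-33059 + E} = \frac{45284 + 24167}{-33059 - 97} = \frac{69451}{-33156} = 69451 \left(- \frac{1}{33156}\right) = - \frac{69451}{33156}$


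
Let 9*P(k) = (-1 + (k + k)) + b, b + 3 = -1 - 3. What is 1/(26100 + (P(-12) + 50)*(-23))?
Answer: 9/225286 ≈ 3.9949e-5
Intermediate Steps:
b = -7 (b = -3 + (-1 - 3) = -3 - 4 = -7)
P(k) = -8/9 + 2*k/9 (P(k) = ((-1 + (k + k)) - 7)/9 = ((-1 + 2*k) - 7)/9 = (-8 + 2*k)/9 = -8/9 + 2*k/9)
1/(26100 + (P(-12) + 50)*(-23)) = 1/(26100 + ((-8/9 + (2/9)*(-12)) + 50)*(-23)) = 1/(26100 + ((-8/9 - 8/3) + 50)*(-23)) = 1/(26100 + (-32/9 + 50)*(-23)) = 1/(26100 + (418/9)*(-23)) = 1/(26100 - 9614/9) = 1/(225286/9) = 9/225286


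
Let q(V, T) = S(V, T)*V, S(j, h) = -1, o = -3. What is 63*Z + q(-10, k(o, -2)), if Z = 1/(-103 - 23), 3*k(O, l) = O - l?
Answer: 19/2 ≈ 9.5000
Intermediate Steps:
k(O, l) = -l/3 + O/3 (k(O, l) = (O - l)/3 = -l/3 + O/3)
q(V, T) = -V
Z = -1/126 (Z = 1/(-126) = -1/126 ≈ -0.0079365)
63*Z + q(-10, k(o, -2)) = 63*(-1/126) - 1*(-10) = -½ + 10 = 19/2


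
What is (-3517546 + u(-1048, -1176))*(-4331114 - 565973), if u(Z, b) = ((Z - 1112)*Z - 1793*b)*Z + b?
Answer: 22456251713734462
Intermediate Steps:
u(Z, b) = b + Z*(-1793*b + Z*(-1112 + Z)) (u(Z, b) = ((-1112 + Z)*Z - 1793*b)*Z + b = (Z*(-1112 + Z) - 1793*b)*Z + b = (-1793*b + Z*(-1112 + Z))*Z + b = Z*(-1793*b + Z*(-1112 + Z)) + b = b + Z*(-1793*b + Z*(-1112 + Z)))
(-3517546 + u(-1048, -1176))*(-4331114 - 565973) = (-3517546 + (-1176 + (-1048)³ - 1112*(-1048)² - 1793*(-1048)*(-1176)))*(-4331114 - 565973) = (-3517546 + (-1176 - 1151022592 - 1112*1098304 - 2209779264))*(-4897087) = (-3517546 + (-1176 - 1151022592 - 1221314048 - 2209779264))*(-4897087) = (-3517546 - 4582117080)*(-4897087) = -4585634626*(-4897087) = 22456251713734462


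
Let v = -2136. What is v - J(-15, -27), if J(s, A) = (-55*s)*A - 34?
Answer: 20173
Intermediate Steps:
J(s, A) = -34 - 55*A*s (J(s, A) = -55*A*s - 34 = -34 - 55*A*s)
v - J(-15, -27) = -2136 - (-34 - 55*(-27)*(-15)) = -2136 - (-34 - 22275) = -2136 - 1*(-22309) = -2136 + 22309 = 20173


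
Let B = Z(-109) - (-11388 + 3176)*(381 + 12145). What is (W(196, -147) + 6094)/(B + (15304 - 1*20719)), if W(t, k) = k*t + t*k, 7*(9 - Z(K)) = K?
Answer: -360710/720006851 ≈ -0.00050098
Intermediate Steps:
Z(K) = 9 - K/7
W(t, k) = 2*k*t (W(t, k) = k*t + k*t = 2*k*t)
B = 720044756/7 (B = (9 - ⅐*(-109)) - (-11388 + 3176)*(381 + 12145) = (9 + 109/7) - (-8212)*12526 = 172/7 - 1*(-102863512) = 172/7 + 102863512 = 720044756/7 ≈ 1.0286e+8)
(W(196, -147) + 6094)/(B + (15304 - 1*20719)) = (2*(-147)*196 + 6094)/(720044756/7 + (15304 - 1*20719)) = (-57624 + 6094)/(720044756/7 + (15304 - 20719)) = -51530/(720044756/7 - 5415) = -51530/720006851/7 = -51530*7/720006851 = -360710/720006851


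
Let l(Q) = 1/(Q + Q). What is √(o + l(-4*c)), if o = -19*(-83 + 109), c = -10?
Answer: 3*I*√21955/20 ≈ 22.226*I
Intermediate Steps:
o = -494 (o = -19*26 = -494)
l(Q) = 1/(2*Q)
√(o + l(-4*c)) = √(-494 + 1/(2*((-4*(-10))))) = √(-494 + (½)/40) = √(-494 + (½)*(1/40)) = √(-494 + 1/80) = √(-39519/80) = 3*I*√21955/20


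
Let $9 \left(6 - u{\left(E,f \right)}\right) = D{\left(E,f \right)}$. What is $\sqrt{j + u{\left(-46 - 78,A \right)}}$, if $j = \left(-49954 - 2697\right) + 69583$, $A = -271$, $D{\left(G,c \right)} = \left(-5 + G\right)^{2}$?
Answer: $\sqrt{15089} \approx 122.84$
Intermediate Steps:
$u{\left(E,f \right)} = 6 - \frac{\left(-5 + E\right)^{2}}{9}$
$j = 16932$ ($j = \left(-49954 - 2697\right) + 69583 = -52651 + 69583 = 16932$)
$\sqrt{j + u{\left(-46 - 78,A \right)}} = \sqrt{16932 + \left(6 - \frac{\left(-5 - 124\right)^{2}}{9}\right)} = \sqrt{16932 + \left(6 - \frac{\left(-129\right)^{2}}{9}\right)} = \sqrt{16932 + \left(6 - 1849\right)} = \sqrt{16932 - 1843} = \sqrt{15089}$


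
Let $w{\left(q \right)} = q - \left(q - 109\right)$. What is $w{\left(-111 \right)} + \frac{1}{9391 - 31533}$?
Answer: $\frac{2413477}{22142} \approx 109.0$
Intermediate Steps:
$w{\left(q \right)} = 109$ ($w{\left(q \right)} = q - \left(-109 + q\right) = 109$)
$w{\left(-111 \right)} + \frac{1}{9391 - 31533} = 109 + \frac{1}{9391 - 31533} = 109 + \frac{1}{-22142} = 109 - \frac{1}{22142} = \frac{2413477}{22142}$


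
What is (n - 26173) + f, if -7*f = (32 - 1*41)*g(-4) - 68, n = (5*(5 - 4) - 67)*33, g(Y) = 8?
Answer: -28199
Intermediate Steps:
n = -2046 (n = (5*1 - 67)*33 = (5 - 67)*33 = -62*33 = -2046)
f = 20 (f = -((32 - 1*41)*8 - 68)/7 = -((32 - 41)*8 - 68)/7 = -(-9*8 - 68)/7 = -(-72 - 68)/7 = -1/7*(-140) = 20)
(n - 26173) + f = (-2046 - 26173) + 20 = -28219 + 20 = -28199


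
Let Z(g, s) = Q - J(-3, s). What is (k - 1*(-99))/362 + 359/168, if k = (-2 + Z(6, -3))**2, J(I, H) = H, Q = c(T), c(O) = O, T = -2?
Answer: 73379/30408 ≈ 2.4131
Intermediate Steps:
Q = -2
Z(g, s) = -2 - s
k = 1 (k = (-2 + (-2 - 1*(-3)))**2 = (-2 + (-2 + 3))**2 = (-2 + 1)**2 = (-1)**2 = 1)
(k - 1*(-99))/362 + 359/168 = (1 - 1*(-99))/362 + 359/168 = (1 + 99)*(1/362) + 359*(1/168) = 100*(1/362) + 359/168 = 50/181 + 359/168 = 73379/30408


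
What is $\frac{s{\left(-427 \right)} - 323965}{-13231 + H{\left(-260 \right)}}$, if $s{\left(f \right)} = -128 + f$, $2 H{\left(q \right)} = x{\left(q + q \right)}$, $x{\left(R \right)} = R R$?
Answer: $- \frac{324520}{121969} \approx -2.6607$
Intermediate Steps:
$x{\left(R \right)} = R^{2}$
$H{\left(q \right)} = 2 q^{2}$ ($H{\left(q \right)} = \frac{\left(q + q\right)^{2}}{2} = \frac{\left(2 q\right)^{2}}{2} = \frac{4 q^{2}}{2} = 2 q^{2}$)
$\frac{s{\left(-427 \right)} - 323965}{-13231 + H{\left(-260 \right)}} = \frac{\left(-128 - 427\right) - 323965}{-13231 + 2 \left(-260\right)^{2}} = \frac{-555 - 323965}{-13231 + 2 \cdot 67600} = - \frac{324520}{-13231 + 135200} = - \frac{324520}{121969}$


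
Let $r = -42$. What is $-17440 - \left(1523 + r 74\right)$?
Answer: $-15855$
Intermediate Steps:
$-17440 - \left(1523 + r 74\right) = -17440 - \left(1523 - 3108\right) = -17440 - -1585 = -17440 + \left(-1461 + 3046\right) = -17440 + 1585 = -15855$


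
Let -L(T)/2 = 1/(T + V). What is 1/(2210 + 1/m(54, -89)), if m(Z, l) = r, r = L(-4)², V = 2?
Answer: 1/2211 ≈ 0.00045228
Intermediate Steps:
L(T) = -2/(2 + T) (L(T) = -2/(T + 2) = -2/(2 + T))
r = 1 (r = (-2/(2 - 4))² = (-2/(-2))² = (-2*(-½))² = 1² = 1)
m(Z, l) = 1
1/(2210 + 1/m(54, -89)) = 1/(2210 + 1/1) = 1/(2210 + 1) = 1/2211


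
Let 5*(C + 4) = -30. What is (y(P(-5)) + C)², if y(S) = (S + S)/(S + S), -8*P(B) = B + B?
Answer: 81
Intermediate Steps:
P(B) = -B/4 (P(B) = -(B + B)/8 = -B/4)
y(S) = 1 (y(S) = (2*S)/((2*S)) = (2*S)*(1/(2*S)) = 1)
C = -10 (C = -4 + (⅕)*(-30) = -4 - 6 = -10)
(y(P(-5)) + C)² = (1 - 10)² = (-9)² = 81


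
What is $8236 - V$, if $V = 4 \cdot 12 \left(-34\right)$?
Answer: $9868$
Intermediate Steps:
$V = -1632$ ($V = 48 \left(-34\right) = -1632$)
$8236 - V = 8236 - -1632 = 8236 + 1632 = 9868$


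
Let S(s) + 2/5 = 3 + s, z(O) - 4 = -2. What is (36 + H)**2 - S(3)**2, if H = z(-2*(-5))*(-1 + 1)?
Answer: 31616/25 ≈ 1264.6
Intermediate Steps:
z(O) = 2 (z(O) = 4 - 2 = 2)
S(s) = 13/5 + s (S(s) = -2/5 + (3 + s) = 13/5 + s)
H = 0 (H = 2*(-1 + 1) = 2*0 = 0)
(36 + H)**2 - S(3)**2 = (36 + 0)**2 - (13/5 + 3)**2 = 36**2 - (28/5)**2 = 1296 - 1*784/25 = 1296 - 784/25 = 31616/25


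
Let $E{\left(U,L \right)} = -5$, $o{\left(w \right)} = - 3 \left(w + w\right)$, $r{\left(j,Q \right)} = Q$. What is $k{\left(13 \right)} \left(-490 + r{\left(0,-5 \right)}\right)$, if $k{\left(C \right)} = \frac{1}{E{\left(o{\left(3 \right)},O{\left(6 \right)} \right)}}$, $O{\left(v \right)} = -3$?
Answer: $99$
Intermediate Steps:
$o{\left(w \right)} = - 6 w$ ($o{\left(w \right)} = - 3 \cdot 2 w = - 6 w$)
$k{\left(C \right)} = - \frac{1}{5}$ ($k{\left(C \right)} = \frac{1}{-5} = - \frac{1}{5}$)
$k{\left(13 \right)} \left(-490 + r{\left(0,-5 \right)}\right) = - \frac{-490 - 5}{5} = \left(- \frac{1}{5}\right) \left(-495\right) = 99$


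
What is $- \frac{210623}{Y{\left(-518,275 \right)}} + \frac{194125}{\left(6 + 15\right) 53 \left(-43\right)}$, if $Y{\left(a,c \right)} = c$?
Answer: $- \frac{10133590532}{13161225} \approx -769.96$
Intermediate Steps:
$- \frac{210623}{Y{\left(-518,275 \right)}} + \frac{194125}{\left(6 + 15\right) 53 \left(-43\right)} = - \frac{210623}{275} + \frac{194125}{\left(6 + 15\right) 53 \left(-43\right)} = \left(-210623\right) \frac{1}{275} + \frac{194125}{21 \cdot 53 \left(-43\right)} = - \frac{210623}{275} + \frac{194125}{1113 \left(-43\right)} = - \frac{210623}{275} + \frac{194125}{-47859} = - \frac{210623}{275} + 194125 \left(- \frac{1}{47859}\right) = - \frac{210623}{275} - \frac{194125}{47859} = - \frac{10133590532}{13161225}$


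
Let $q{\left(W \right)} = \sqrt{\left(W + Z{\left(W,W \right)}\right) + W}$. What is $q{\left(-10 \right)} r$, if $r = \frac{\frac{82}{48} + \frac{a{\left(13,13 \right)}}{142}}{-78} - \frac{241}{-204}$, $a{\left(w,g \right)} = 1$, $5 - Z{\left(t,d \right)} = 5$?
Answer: $\frac{2619625 i \sqrt{5}}{1129752} \approx 5.1849 i$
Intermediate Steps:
$Z{\left(t,d \right)} = 0$ ($Z{\left(t,d \right)} = 5 - 5 = 0$)
$q{\left(W \right)} = \sqrt{2} \sqrt{W}$ ($q{\left(W \right)} = \sqrt{\left(W + 0\right) + W} = \sqrt{W + W} = \sqrt{2 W} = \sqrt{2} \sqrt{W}$)
$r = \frac{2619625}{2259504}$ ($r = \frac{\frac{82}{48} + 1 \cdot \frac{1}{142}}{-78} - \frac{241}{-204} = \left(82 \cdot \frac{1}{48} + 1 \cdot \frac{1}{142}\right) \left(- \frac{1}{78}\right) - - \frac{241}{204} = \left(\frac{41}{24} + \frac{1}{142}\right) \left(- \frac{1}{78}\right) + \frac{241}{204} = \frac{2923}{1704} \left(- \frac{1}{78}\right) + \frac{241}{204} = - \frac{2923}{132912} + \frac{241}{204} = \frac{2619625}{2259504} \approx 1.1594$)
$q{\left(-10 \right)} r = \sqrt{2} \sqrt{-10} \cdot \frac{2619625}{2259504} = \sqrt{2} i \sqrt{10} \cdot \frac{2619625}{2259504} = 2 i \sqrt{5} \cdot \frac{2619625}{2259504} = \frac{2619625 i \sqrt{5}}{1129752}$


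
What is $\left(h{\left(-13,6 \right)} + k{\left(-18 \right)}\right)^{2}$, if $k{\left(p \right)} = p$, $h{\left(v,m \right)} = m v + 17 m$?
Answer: $36$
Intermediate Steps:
$h{\left(v,m \right)} = 17 m + m v$
$\left(h{\left(-13,6 \right)} + k{\left(-18 \right)}\right)^{2} = \left(6 \left(17 - 13\right) - 18\right)^{2} = \left(6 \cdot 4 - 18\right)^{2} = \left(24 - 18\right)^{2} = 6^{2} = 36$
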